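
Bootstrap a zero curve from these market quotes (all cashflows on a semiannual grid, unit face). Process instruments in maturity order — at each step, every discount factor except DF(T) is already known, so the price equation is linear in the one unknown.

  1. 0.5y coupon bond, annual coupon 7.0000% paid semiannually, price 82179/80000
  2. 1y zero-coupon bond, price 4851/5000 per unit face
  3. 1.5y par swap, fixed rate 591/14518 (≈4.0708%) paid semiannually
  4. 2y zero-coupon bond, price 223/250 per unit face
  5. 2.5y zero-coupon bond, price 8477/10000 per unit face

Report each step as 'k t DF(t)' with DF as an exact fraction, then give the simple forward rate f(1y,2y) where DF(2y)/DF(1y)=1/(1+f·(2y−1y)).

1 1/2 397/400
2 1 4851/5000
3 3/2 9409/10000
4 2 223/250
5 5/2 8477/10000
f(1y,2y) = ((4851/5000)/(223/250) − 1)/(1) = 391/4460 ≈ 8.7668%

step 1 [0.5y] bond c/2=7/200: DF=(82179/80000 − 7/200·(0))/(1+7/200) = 397/400 ≈ 0.992500
step 2 [1y] zero: DF = P = 4851/5000 ≈ 0.970200
step 3 [1.5y] swap r/2=591/29036: DF=(1 − 591/29036·(0.992500+0.970200))/(1+591/29036) = 9409/10000 ≈ 0.940900
step 4 [2y] zero: DF = P = 223/250 ≈ 0.892000
step 5 [2.5y] zero: DF = P = 8477/10000 ≈ 0.847700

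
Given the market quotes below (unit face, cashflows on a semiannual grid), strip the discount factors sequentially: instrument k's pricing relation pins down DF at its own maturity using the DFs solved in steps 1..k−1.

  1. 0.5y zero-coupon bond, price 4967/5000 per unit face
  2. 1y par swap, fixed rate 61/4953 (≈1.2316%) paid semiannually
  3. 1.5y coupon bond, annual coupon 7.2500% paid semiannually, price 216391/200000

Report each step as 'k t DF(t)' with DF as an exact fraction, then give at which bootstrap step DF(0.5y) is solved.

1 1/2 4967/5000
2 1 4939/5000
3 3/2 2437/2500
DF(0.5y) is solved at step 1

step 1 [0.5y] zero: DF = P = 4967/5000 ≈ 0.993400
step 2 [1y] swap r/2=61/9906: DF=(1 − 61/9906·(0.993400))/(1+61/9906) = 4939/5000 ≈ 0.987800
step 3 [1.5y] bond c/2=29/800: DF=(216391/200000 − 29/800·(0.993400+0.987800))/(1+29/800) = 2437/2500 ≈ 0.974800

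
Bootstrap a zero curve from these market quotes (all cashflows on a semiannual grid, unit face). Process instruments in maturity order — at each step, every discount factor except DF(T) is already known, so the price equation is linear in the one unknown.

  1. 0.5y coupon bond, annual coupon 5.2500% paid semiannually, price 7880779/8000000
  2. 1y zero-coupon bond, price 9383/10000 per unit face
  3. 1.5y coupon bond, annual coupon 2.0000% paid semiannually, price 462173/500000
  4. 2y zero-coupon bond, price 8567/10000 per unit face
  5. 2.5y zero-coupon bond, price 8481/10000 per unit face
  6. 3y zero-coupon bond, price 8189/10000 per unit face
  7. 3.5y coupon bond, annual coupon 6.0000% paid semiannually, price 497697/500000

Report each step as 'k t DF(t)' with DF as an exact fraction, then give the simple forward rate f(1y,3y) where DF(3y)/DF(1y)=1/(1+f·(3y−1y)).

1 1/2 9599/10000
2 1 9383/10000
3 3/2 2241/2500
4 2 8567/10000
5 5/2 8481/10000
6 3 8189/10000
7 7/2 1623/2000
f(1y,3y) = ((9383/10000)/(8189/10000) − 1)/(2) = 597/8189 ≈ 7.2903%

step 1 [0.5y] bond c/2=21/800: DF=(7880779/8000000 − 21/800·(0))/(1+21/800) = 9599/10000 ≈ 0.959900
step 2 [1y] zero: DF = P = 9383/10000 ≈ 0.938300
step 3 [1.5y] bond c/2=1/100: DF=(462173/500000 − 1/100·(0.959900+0.938300))/(1+1/100) = 2241/2500 ≈ 0.896400
step 4 [2y] zero: DF = P = 8567/10000 ≈ 0.856700
step 5 [2.5y] zero: DF = P = 8481/10000 ≈ 0.848100
step 6 [3y] zero: DF = P = 8189/10000 ≈ 0.818900
step 7 [3.5y] bond c/2=3/100: DF=(497697/500000 − 3/100·(0.959900+0.938300+0.896400+0.856700+0.848100+0.818900))/(1+3/100) = 1623/2000 ≈ 0.811500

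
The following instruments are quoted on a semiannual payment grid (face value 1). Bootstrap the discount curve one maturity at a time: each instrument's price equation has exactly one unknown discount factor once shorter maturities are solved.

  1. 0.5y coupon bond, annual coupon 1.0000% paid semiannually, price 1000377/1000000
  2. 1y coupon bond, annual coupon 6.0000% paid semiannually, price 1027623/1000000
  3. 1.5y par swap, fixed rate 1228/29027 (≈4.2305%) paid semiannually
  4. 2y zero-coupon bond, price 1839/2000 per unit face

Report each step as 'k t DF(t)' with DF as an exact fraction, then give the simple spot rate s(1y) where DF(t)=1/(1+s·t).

1 1/2 4977/5000
2 1 9687/10000
3 3/2 4693/5000
4 2 1839/2000
s(1y) = (1/(9687/10000) − 1)/(1) = 313/9687 ≈ 3.2311%

step 1 [0.5y] bond c/2=1/200: DF=(1000377/1000000 − 1/200·(0))/(1+1/200) = 4977/5000 ≈ 0.995400
step 2 [1y] bond c/2=3/100: DF=(1027623/1000000 − 3/100·(0.995400))/(1+3/100) = 9687/10000 ≈ 0.968700
step 3 [1.5y] swap r/2=614/29027: DF=(1 − 614/29027·(0.995400+0.968700))/(1+614/29027) = 4693/5000 ≈ 0.938600
step 4 [2y] zero: DF = P = 1839/2000 ≈ 0.919500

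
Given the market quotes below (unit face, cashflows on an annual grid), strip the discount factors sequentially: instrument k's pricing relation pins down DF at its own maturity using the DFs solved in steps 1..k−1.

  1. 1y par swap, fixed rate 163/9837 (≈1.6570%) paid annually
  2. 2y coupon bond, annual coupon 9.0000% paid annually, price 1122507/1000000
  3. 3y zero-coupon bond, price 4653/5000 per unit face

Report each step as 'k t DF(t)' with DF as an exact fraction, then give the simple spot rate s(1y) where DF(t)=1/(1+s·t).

1 1 9837/10000
2 2 4743/5000
3 3 4653/5000
s(1y) = (1/(9837/10000) − 1)/(1) = 163/9837 ≈ 1.6570%

step 1 [1y] swap r/1=163/9837: DF=(1 − 163/9837·(0))/(1+163/9837) = 9837/10000 ≈ 0.983700
step 2 [2y] bond c/1=9/100: DF=(1122507/1000000 − 9/100·(0.983700))/(1+9/100) = 4743/5000 ≈ 0.948600
step 3 [3y] zero: DF = P = 4653/5000 ≈ 0.930600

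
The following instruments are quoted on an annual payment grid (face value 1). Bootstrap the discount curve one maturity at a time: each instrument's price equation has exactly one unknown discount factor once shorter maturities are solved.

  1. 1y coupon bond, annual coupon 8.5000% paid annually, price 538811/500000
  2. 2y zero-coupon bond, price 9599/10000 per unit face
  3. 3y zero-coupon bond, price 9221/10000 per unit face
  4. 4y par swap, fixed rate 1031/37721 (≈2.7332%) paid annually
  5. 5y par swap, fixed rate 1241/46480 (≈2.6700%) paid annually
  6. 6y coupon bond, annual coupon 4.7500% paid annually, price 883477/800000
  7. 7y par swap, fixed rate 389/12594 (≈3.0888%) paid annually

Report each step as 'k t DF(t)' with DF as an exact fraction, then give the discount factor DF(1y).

step 1 [1y] bond c/1=17/200: DF=(538811/500000 − 17/200·(0))/(1+17/200) = 2483/2500 ≈ 0.993200
step 2 [2y] zero: DF = P = 9599/10000 ≈ 0.959900
step 3 [3y] zero: DF = P = 9221/10000 ≈ 0.922100
step 4 [4y] swap r/1=1031/37721: DF=(1 − 1031/37721·(0.993200+0.959900+0.922100))/(1+1031/37721) = 8969/10000 ≈ 0.896900
step 5 [5y] swap r/1=1241/46480: DF=(1 − 1241/46480·(0.993200+0.959900+0.922100+0.896900))/(1+1241/46480) = 8759/10000 ≈ 0.875900
step 6 [6y] bond c/1=19/400: DF=(883477/800000 − 19/400·(0.993200+0.959900+0.922100+0.896900+0.875900))/(1+19/400) = 1687/2000 ≈ 0.843500
step 7 [7y] swap r/1=389/12594: DF=(1 − 389/12594·(0.993200+0.959900+0.922100+0.896900+0.875900+0.843500))/(1+389/12594) = 1611/2000 ≈ 0.805500

1 1 2483/2500
2 2 9599/10000
3 3 9221/10000
4 4 8969/10000
5 5 8759/10000
6 6 1687/2000
7 7 1611/2000
DF(1y) = 2483/2500 ≈ 0.993200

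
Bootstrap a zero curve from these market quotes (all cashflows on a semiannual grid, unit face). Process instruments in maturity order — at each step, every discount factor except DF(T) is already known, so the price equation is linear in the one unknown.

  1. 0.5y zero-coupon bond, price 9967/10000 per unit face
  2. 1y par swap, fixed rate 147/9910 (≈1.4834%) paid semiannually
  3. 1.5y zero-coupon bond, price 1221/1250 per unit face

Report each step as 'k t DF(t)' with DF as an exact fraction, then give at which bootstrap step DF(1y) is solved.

1 1/2 9967/10000
2 1 9853/10000
3 3/2 1221/1250
DF(1y) is solved at step 2

step 1 [0.5y] zero: DF = P = 9967/10000 ≈ 0.996700
step 2 [1y] swap r/2=147/19820: DF=(1 − 147/19820·(0.996700))/(1+147/19820) = 9853/10000 ≈ 0.985300
step 3 [1.5y] zero: DF = P = 1221/1250 ≈ 0.976800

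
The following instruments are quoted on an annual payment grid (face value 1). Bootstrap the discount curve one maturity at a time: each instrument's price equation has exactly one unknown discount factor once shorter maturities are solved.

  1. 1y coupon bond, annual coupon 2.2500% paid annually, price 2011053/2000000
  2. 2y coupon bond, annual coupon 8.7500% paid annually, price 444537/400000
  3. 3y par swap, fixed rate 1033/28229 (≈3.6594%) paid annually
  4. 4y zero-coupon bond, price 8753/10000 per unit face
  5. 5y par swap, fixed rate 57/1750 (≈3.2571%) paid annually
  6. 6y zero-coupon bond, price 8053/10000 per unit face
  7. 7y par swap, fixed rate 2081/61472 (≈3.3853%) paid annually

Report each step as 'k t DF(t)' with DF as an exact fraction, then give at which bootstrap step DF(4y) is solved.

1 1 4917/5000
2 2 2357/2500
3 3 8967/10000
4 4 8753/10000
5 5 4259/5000
6 6 8053/10000
7 7 7919/10000
DF(4y) is solved at step 4

step 1 [1y] bond c/1=9/400: DF=(2011053/2000000 − 9/400·(0))/(1+9/400) = 4917/5000 ≈ 0.983400
step 2 [2y] bond c/1=7/80: DF=(444537/400000 − 7/80·(0.983400))/(1+7/80) = 2357/2500 ≈ 0.942800
step 3 [3y] swap r/1=1033/28229: DF=(1 − 1033/28229·(0.983400+0.942800))/(1+1033/28229) = 8967/10000 ≈ 0.896700
step 4 [4y] zero: DF = P = 8753/10000 ≈ 0.875300
step 5 [5y] swap r/1=57/1750: DF=(1 − 57/1750·(0.983400+0.942800+0.896700+0.875300))/(1+57/1750) = 4259/5000 ≈ 0.851800
step 6 [6y] zero: DF = P = 8053/10000 ≈ 0.805300
step 7 [7y] swap r/1=2081/61472: DF=(1 − 2081/61472·(0.983400+0.942800+0.896700+0.875300+0.851800+0.805300))/(1+2081/61472) = 7919/10000 ≈ 0.791900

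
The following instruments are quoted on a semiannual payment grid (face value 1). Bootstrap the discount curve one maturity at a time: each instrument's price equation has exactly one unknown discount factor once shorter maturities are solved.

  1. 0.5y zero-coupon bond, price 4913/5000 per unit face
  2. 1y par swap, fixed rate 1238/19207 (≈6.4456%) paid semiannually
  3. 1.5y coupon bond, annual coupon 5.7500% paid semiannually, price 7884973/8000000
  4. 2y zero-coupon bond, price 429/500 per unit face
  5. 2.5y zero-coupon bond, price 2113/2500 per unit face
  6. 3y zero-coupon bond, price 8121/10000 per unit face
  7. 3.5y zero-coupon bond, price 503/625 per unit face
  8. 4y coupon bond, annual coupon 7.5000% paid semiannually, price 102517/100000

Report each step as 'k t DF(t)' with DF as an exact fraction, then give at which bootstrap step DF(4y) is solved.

1 1/2 4913/5000
2 1 9381/10000
3 3/2 2261/2500
4 2 429/500
5 5/2 2113/2500
6 3 8121/10000
7 7/2 503/625
8 4 383/500
DF(4y) is solved at step 8

step 1 [0.5y] zero: DF = P = 4913/5000 ≈ 0.982600
step 2 [1y] swap r/2=619/19207: DF=(1 − 619/19207·(0.982600))/(1+619/19207) = 9381/10000 ≈ 0.938100
step 3 [1.5y] bond c/2=23/800: DF=(7884973/8000000 − 23/800·(0.982600+0.938100))/(1+23/800) = 2261/2500 ≈ 0.904400
step 4 [2y] zero: DF = P = 429/500 ≈ 0.858000
step 5 [2.5y] zero: DF = P = 2113/2500 ≈ 0.845200
step 6 [3y] zero: DF = P = 8121/10000 ≈ 0.812100
step 7 [3.5y] zero: DF = P = 503/625 ≈ 0.804800
step 8 [4y] bond c/2=3/80: DF=(102517/100000 − 3/80·(0.982600+0.938100+0.904400+0.858000+0.845200+0.812100+0.804800))/(1+3/80) = 383/500 ≈ 0.766000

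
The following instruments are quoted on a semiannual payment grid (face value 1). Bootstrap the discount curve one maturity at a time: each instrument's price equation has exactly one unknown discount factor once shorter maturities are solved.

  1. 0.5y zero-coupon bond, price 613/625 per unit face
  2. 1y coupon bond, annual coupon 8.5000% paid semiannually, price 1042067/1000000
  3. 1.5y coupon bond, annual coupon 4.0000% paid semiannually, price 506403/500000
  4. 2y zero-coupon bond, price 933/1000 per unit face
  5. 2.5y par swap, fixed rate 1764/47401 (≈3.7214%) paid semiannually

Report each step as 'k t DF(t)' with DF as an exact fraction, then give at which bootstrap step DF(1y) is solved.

1 1/2 613/625
2 1 2399/2500
3 3/2 9549/10000
4 2 933/1000
5 5/2 4559/5000
DF(1y) is solved at step 2

step 1 [0.5y] zero: DF = P = 613/625 ≈ 0.980800
step 2 [1y] bond c/2=17/400: DF=(1042067/1000000 − 17/400·(0.980800))/(1+17/400) = 2399/2500 ≈ 0.959600
step 3 [1.5y] bond c/2=1/50: DF=(506403/500000 − 1/50·(0.980800+0.959600))/(1+1/50) = 9549/10000 ≈ 0.954900
step 4 [2y] zero: DF = P = 933/1000 ≈ 0.933000
step 5 [2.5y] swap r/2=882/47401: DF=(1 − 882/47401·(0.980800+0.959600+0.954900+0.933000))/(1+882/47401) = 4559/5000 ≈ 0.911800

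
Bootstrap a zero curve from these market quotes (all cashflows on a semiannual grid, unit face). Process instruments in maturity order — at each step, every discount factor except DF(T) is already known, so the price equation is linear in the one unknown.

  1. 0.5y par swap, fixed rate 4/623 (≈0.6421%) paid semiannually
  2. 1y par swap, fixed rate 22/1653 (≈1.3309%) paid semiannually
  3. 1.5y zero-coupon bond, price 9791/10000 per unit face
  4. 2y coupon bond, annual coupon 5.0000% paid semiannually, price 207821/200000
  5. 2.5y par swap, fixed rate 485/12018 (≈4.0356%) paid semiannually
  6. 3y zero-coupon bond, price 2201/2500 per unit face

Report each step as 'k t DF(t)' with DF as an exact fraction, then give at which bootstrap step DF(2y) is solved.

1 1/2 623/625
2 1 2467/2500
3 3/2 9791/10000
4 2 1883/2000
5 5/2 903/1000
6 3 2201/2500
DF(2y) is solved at step 4

step 1 [0.5y] swap r/2=2/623: DF=(1 − 2/623·(0))/(1+2/623) = 623/625 ≈ 0.996800
step 2 [1y] swap r/2=11/1653: DF=(1 − 11/1653·(0.996800))/(1+11/1653) = 2467/2500 ≈ 0.986800
step 3 [1.5y] zero: DF = P = 9791/10000 ≈ 0.979100
step 4 [2y] bond c/2=1/40: DF=(207821/200000 − 1/40·(0.996800+0.986800+0.979100))/(1+1/40) = 1883/2000 ≈ 0.941500
step 5 [2.5y] swap r/2=485/24036: DF=(1 − 485/24036·(0.996800+0.986800+0.979100+0.941500))/(1+485/24036) = 903/1000 ≈ 0.903000
step 6 [3y] zero: DF = P = 2201/2500 ≈ 0.880400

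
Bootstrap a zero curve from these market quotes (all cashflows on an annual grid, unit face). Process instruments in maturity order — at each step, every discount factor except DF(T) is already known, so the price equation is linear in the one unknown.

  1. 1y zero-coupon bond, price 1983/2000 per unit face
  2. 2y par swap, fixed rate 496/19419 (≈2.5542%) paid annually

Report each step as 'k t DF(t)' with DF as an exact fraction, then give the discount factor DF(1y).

1 1 1983/2000
2 2 594/625
DF(1y) = 1983/2000 ≈ 0.991500

step 1 [1y] zero: DF = P = 1983/2000 ≈ 0.991500
step 2 [2y] swap r/1=496/19419: DF=(1 − 496/19419·(0.991500))/(1+496/19419) = 594/625 ≈ 0.950400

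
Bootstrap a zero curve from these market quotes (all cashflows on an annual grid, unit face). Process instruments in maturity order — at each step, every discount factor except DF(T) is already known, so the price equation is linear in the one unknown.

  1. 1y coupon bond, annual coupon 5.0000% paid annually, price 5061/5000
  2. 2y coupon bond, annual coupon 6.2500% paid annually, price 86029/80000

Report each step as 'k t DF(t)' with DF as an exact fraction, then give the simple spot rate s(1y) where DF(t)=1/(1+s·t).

1 1 241/250
2 2 4777/5000
s(1y) = (1/(241/250) − 1)/(1) = 9/241 ≈ 3.7344%

step 1 [1y] bond c/1=1/20: DF=(5061/5000 − 1/20·(0))/(1+1/20) = 241/250 ≈ 0.964000
step 2 [2y] bond c/1=1/16: DF=(86029/80000 − 1/16·(0.964000))/(1+1/16) = 4777/5000 ≈ 0.955400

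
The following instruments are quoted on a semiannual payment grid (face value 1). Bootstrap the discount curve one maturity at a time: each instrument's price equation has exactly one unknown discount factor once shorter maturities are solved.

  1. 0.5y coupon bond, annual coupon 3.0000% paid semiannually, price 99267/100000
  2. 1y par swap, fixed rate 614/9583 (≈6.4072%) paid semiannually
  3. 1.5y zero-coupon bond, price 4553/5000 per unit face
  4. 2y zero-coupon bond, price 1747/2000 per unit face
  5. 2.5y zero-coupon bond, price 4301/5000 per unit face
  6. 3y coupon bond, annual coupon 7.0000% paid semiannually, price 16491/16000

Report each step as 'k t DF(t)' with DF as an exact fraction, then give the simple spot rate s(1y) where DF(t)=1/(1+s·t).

step 1 [0.5y] bond c/2=3/200: DF=(99267/100000 − 3/200·(0))/(1+3/200) = 489/500 ≈ 0.978000
step 2 [1y] swap r/2=307/9583: DF=(1 − 307/9583·(0.978000))/(1+307/9583) = 4693/5000 ≈ 0.938600
step 3 [1.5y] zero: DF = P = 4553/5000 ≈ 0.910600
step 4 [2y] zero: DF = P = 1747/2000 ≈ 0.873500
step 5 [2.5y] zero: DF = P = 4301/5000 ≈ 0.860200
step 6 [3y] bond c/2=7/200: DF=(16491/16000 − 7/200·(0.978000+0.938600+0.910600+0.873500+0.860200))/(1+7/200) = 526/625 ≈ 0.841600

1 1/2 489/500
2 1 4693/5000
3 3/2 4553/5000
4 2 1747/2000
5 5/2 4301/5000
6 3 526/625
s(1y) = (1/(4693/5000) − 1)/(1) = 307/4693 ≈ 6.5417%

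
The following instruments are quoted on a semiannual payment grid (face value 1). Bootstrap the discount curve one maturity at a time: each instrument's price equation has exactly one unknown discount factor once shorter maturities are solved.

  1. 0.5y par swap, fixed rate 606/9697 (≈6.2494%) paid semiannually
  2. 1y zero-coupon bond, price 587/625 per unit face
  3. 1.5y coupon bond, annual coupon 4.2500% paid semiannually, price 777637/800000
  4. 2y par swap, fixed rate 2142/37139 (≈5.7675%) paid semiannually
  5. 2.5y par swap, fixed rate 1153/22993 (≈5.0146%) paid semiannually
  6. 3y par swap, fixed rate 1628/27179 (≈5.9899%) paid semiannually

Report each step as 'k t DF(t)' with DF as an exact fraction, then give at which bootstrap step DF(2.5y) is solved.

step 1 [0.5y] swap r/2=303/9697: DF=(1 − 303/9697·(0))/(1+303/9697) = 9697/10000 ≈ 0.969700
step 2 [1y] zero: DF = P = 587/625 ≈ 0.939200
step 3 [1.5y] bond c/2=17/800: DF=(777637/800000 − 17/800·(0.969700+0.939200))/(1+17/800) = 9121/10000 ≈ 0.912100
step 4 [2y] swap r/2=1071/37139: DF=(1 − 1071/37139·(0.969700+0.939200+0.912100))/(1+1071/37139) = 8929/10000 ≈ 0.892900
step 5 [2.5y] swap r/2=1153/45986: DF=(1 − 1153/45986·(0.969700+0.939200+0.912100+0.892900))/(1+1153/45986) = 8847/10000 ≈ 0.884700
step 6 [3y] swap r/2=814/27179: DF=(1 − 814/27179·(0.969700+0.939200+0.912100+0.892900+0.884700))/(1+814/27179) = 2093/2500 ≈ 0.837200

1 1/2 9697/10000
2 1 587/625
3 3/2 9121/10000
4 2 8929/10000
5 5/2 8847/10000
6 3 2093/2500
DF(2.5y) is solved at step 5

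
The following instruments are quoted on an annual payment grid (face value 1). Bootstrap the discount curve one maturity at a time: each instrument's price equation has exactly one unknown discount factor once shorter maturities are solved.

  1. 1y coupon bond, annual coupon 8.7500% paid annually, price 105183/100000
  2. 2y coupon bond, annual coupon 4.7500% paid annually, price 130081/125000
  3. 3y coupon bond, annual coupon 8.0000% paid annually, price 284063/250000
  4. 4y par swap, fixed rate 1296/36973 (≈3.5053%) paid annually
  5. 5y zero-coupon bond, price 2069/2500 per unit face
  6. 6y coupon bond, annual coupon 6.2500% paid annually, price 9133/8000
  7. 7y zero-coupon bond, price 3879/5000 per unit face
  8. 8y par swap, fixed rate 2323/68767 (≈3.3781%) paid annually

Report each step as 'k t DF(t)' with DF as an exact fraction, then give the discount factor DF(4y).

1 1 1209/1250
2 2 1187/1250
3 3 9101/10000
4 4 544/625
5 5 2069/2500
6 6 8083/10000
7 7 3879/5000
8 8 7677/10000
DF(4y) = 544/625 ≈ 0.870400

step 1 [1y] bond c/1=7/80: DF=(105183/100000 − 7/80·(0))/(1+7/80) = 1209/1250 ≈ 0.967200
step 2 [2y] bond c/1=19/400: DF=(130081/125000 − 19/400·(0.967200))/(1+19/400) = 1187/1250 ≈ 0.949600
step 3 [3y] bond c/1=2/25: DF=(284063/250000 − 2/25·(0.967200+0.949600))/(1+2/25) = 9101/10000 ≈ 0.910100
step 4 [4y] swap r/1=1296/36973: DF=(1 − 1296/36973·(0.967200+0.949600+0.910100))/(1+1296/36973) = 544/625 ≈ 0.870400
step 5 [5y] zero: DF = P = 2069/2500 ≈ 0.827600
step 6 [6y] bond c/1=1/16: DF=(9133/8000 − 1/16·(0.967200+0.949600+0.910100+0.870400+0.827600))/(1+1/16) = 8083/10000 ≈ 0.808300
step 7 [7y] zero: DF = P = 3879/5000 ≈ 0.775800
step 8 [8y] swap r/1=2323/68767: DF=(1 − 2323/68767·(0.967200+0.949600+0.910100+0.870400+0.827600+0.808300+0.775800))/(1+2323/68767) = 7677/10000 ≈ 0.767700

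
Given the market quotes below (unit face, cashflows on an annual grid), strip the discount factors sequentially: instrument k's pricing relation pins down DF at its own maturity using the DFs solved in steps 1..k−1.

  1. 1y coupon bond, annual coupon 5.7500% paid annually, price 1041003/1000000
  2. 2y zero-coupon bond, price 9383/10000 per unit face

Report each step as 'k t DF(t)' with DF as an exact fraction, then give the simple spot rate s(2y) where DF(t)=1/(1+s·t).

1 1 2461/2500
2 2 9383/10000
s(2y) = (1/(9383/10000) − 1)/(2) = 617/18766 ≈ 3.2879%

step 1 [1y] bond c/1=23/400: DF=(1041003/1000000 − 23/400·(0))/(1+23/400) = 2461/2500 ≈ 0.984400
step 2 [2y] zero: DF = P = 9383/10000 ≈ 0.938300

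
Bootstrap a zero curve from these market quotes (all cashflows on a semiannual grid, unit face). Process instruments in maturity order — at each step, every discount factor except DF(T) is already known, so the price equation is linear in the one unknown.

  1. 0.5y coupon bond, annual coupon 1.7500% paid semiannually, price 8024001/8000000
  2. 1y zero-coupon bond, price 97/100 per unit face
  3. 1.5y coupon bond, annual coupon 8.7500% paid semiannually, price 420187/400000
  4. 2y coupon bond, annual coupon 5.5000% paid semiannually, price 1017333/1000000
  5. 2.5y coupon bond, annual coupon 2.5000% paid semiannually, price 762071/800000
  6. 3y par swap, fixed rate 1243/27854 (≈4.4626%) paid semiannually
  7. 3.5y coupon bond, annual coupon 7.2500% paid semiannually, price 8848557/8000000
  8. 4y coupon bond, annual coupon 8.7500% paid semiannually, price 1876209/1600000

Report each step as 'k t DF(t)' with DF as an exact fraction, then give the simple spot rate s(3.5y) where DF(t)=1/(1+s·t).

step 1 [0.5y] bond c/2=7/800: DF=(8024001/8000000 − 7/800·(0))/(1+7/800) = 9943/10000 ≈ 0.994300
step 2 [1y] zero: DF = P = 97/100 ≈ 0.970000
step 3 [1.5y] bond c/2=7/160: DF=(420187/400000 − 7/160·(0.994300+0.970000))/(1+7/160) = 9241/10000 ≈ 0.924100
step 4 [2y] bond c/2=11/400: DF=(1017333/1000000 − 11/400·(0.994300+0.970000+0.924100))/(1+11/400) = 1141/1250 ≈ 0.912800
step 5 [2.5y] bond c/2=1/80: DF=(762071/800000 − 1/80·(0.994300+0.970000+0.924100+0.912800))/(1+1/80) = 8939/10000 ≈ 0.893900
step 6 [3y] swap r/2=1243/55708: DF=(1 − 1243/55708·(0.994300+0.970000+0.924100+0.912800+0.893900))/(1+1243/55708) = 8757/10000 ≈ 0.875700
step 7 [3.5y] bond c/2=29/800: DF=(8848557/8000000 − 29/800·(0.994300+0.970000+0.924100+0.912800+0.893900+0.875700))/(1+29/800) = 349/400 ≈ 0.872500
step 8 [4y] bond c/2=7/160: DF=(1876209/1600000 − 7/160·(0.994300+0.970000+0.924100+0.912800+0.893900+0.875700+0.872500))/(1+7/160) = 4267/5000 ≈ 0.853400

1 1/2 9943/10000
2 1 97/100
3 3/2 9241/10000
4 2 1141/1250
5 5/2 8939/10000
6 3 8757/10000
7 7/2 349/400
8 4 4267/5000
s(3.5y) = (1/(349/400) − 1)/(7/2) = 102/2443 ≈ 4.1752%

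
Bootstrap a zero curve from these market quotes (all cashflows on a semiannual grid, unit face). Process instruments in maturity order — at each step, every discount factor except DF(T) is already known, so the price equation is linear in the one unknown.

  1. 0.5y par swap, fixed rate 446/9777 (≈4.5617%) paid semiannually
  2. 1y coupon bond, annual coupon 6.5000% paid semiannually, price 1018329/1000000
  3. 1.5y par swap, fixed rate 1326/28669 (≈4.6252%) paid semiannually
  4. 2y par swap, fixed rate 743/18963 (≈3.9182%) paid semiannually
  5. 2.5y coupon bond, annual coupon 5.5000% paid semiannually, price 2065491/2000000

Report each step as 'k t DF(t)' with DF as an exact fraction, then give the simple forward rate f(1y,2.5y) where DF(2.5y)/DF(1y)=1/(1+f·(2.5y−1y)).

step 1 [0.5y] swap r/2=223/9777: DF=(1 − 223/9777·(0))/(1+223/9777) = 9777/10000 ≈ 0.977700
step 2 [1y] bond c/2=13/400: DF=(1018329/1000000 − 13/400·(0.977700))/(1+13/400) = 1911/2000 ≈ 0.955500
step 3 [1.5y] swap r/2=663/28669: DF=(1 − 663/28669·(0.977700+0.955500))/(1+663/28669) = 9337/10000 ≈ 0.933700
step 4 [2y] swap r/2=743/37926: DF=(1 − 743/37926·(0.977700+0.955500+0.933700))/(1+743/37926) = 9257/10000 ≈ 0.925700
step 5 [2.5y] bond c/2=11/400: DF=(2065491/2000000 − 11/400·(0.977700+0.955500+0.933700+0.925700))/(1+11/400) = 2259/2500 ≈ 0.903600

1 1/2 9777/10000
2 1 1911/2000
3 3/2 9337/10000
4 2 9257/10000
5 5/2 2259/2500
f(1y,2.5y) = ((1911/2000)/(2259/2500) − 1)/(3/2) = 173/4518 ≈ 3.8291%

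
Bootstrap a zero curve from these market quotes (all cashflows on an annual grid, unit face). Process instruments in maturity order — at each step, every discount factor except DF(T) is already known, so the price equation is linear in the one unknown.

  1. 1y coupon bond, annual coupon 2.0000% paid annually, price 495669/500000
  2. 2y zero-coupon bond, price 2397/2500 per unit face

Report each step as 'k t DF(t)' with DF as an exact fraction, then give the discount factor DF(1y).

1 1 9719/10000
2 2 2397/2500
DF(1y) = 9719/10000 ≈ 0.971900

step 1 [1y] bond c/1=1/50: DF=(495669/500000 − 1/50·(0))/(1+1/50) = 9719/10000 ≈ 0.971900
step 2 [2y] zero: DF = P = 2397/2500 ≈ 0.958800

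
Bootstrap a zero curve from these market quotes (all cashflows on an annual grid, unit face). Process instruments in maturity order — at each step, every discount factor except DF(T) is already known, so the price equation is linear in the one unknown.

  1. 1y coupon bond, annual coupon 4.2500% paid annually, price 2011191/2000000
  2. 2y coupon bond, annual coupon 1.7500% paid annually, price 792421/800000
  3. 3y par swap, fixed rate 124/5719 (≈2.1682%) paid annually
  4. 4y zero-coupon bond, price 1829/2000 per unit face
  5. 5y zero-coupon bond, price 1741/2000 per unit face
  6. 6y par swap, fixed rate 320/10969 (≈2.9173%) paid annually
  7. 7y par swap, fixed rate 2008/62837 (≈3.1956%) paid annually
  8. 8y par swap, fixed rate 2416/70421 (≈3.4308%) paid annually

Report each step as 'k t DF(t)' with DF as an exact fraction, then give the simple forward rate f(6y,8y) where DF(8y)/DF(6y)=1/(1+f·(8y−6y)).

step 1 [1y] bond c/1=17/400: DF=(2011191/2000000 − 17/400·(0))/(1+17/400) = 4823/5000 ≈ 0.964600
step 2 [2y] bond c/1=7/400: DF=(792421/800000 − 7/400·(0.964600))/(1+7/400) = 9569/10000 ≈ 0.956900
step 3 [3y] swap r/1=124/5719: DF=(1 − 124/5719·(0.964600+0.956900))/(1+124/5719) = 469/500 ≈ 0.938000
step 4 [4y] zero: DF = P = 1829/2000 ≈ 0.914500
step 5 [5y] zero: DF = P = 1741/2000 ≈ 0.870500
step 6 [6y] swap r/1=320/10969: DF=(1 − 320/10969·(0.964600+0.956900+0.938000+0.914500+0.870500))/(1+320/10969) = 21/25 ≈ 0.840000
step 7 [7y] swap r/1=2008/62837: DF=(1 − 2008/62837·(0.964600+0.956900+0.938000+0.914500+0.870500+0.840000))/(1+2008/62837) = 999/1250 ≈ 0.799200
step 8 [8y] swap r/1=2416/70421: DF=(1 − 2416/70421·(0.964600+0.956900+0.938000+0.914500+0.870500+0.840000+0.799200))/(1+2416/70421) = 474/625 ≈ 0.758400

1 1 4823/5000
2 2 9569/10000
3 3 469/500
4 4 1829/2000
5 5 1741/2000
6 6 21/25
7 7 999/1250
8 8 474/625
f(6y,8y) = ((21/25)/(474/625) − 1)/(2) = 17/316 ≈ 5.3797%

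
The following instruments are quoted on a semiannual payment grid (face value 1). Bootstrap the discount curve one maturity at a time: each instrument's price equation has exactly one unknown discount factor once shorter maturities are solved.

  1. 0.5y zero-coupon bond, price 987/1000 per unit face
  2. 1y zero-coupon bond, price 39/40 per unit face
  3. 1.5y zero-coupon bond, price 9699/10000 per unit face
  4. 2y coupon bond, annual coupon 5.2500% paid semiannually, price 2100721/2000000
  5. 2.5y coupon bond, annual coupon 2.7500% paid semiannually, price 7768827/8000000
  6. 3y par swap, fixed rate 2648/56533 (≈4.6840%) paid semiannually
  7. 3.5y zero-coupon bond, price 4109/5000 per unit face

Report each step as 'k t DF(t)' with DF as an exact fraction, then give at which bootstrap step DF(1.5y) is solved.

step 1 [0.5y] zero: DF = P = 987/1000 ≈ 0.987000
step 2 [1y] zero: DF = P = 39/40 ≈ 0.975000
step 3 [1.5y] zero: DF = P = 9699/10000 ≈ 0.969900
step 4 [2y] bond c/2=21/800: DF=(2100721/2000000 − 21/800·(0.987000+0.975000+0.969900))/(1+21/800) = 1897/2000 ≈ 0.948500
step 5 [2.5y] bond c/2=11/800: DF=(7768827/8000000 − 11/800·(0.987000+0.975000+0.969900+0.948500))/(1+11/800) = 9053/10000 ≈ 0.905300
step 6 [3y] swap r/2=1324/56533: DF=(1 − 1324/56533·(0.987000+0.975000+0.969900+0.948500+0.905300))/(1+1324/56533) = 2169/2500 ≈ 0.867600
step 7 [3.5y] zero: DF = P = 4109/5000 ≈ 0.821800

1 1/2 987/1000
2 1 39/40
3 3/2 9699/10000
4 2 1897/2000
5 5/2 9053/10000
6 3 2169/2500
7 7/2 4109/5000
DF(1.5y) is solved at step 3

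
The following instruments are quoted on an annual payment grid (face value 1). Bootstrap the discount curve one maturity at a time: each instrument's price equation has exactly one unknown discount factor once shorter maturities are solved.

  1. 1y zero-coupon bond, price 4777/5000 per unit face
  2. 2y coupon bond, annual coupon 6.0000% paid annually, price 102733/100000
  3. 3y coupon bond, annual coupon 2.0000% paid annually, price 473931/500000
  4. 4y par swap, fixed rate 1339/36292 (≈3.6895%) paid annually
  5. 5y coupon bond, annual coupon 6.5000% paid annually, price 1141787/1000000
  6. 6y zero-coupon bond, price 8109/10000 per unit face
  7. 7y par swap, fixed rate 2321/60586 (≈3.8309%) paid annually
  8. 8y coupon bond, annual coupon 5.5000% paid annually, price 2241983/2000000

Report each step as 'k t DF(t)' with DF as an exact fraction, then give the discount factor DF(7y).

step 1 [1y] zero: DF = P = 4777/5000 ≈ 0.955400
step 2 [2y] bond c/1=3/50: DF=(102733/100000 − 3/50·(0.955400))/(1+3/50) = 9151/10000 ≈ 0.915100
step 3 [3y] bond c/1=1/50: DF=(473931/500000 − 1/50·(0.955400+0.915100))/(1+1/50) = 4463/5000 ≈ 0.892600
step 4 [4y] swap r/1=1339/36292: DF=(1 − 1339/36292·(0.955400+0.915100+0.892600))/(1+1339/36292) = 8661/10000 ≈ 0.866100
step 5 [5y] bond c/1=13/200: DF=(1141787/1000000 − 13/200·(0.955400+0.915100+0.892600+0.866100))/(1+13/200) = 4253/5000 ≈ 0.850600
step 6 [6y] zero: DF = P = 8109/10000 ≈ 0.810900
step 7 [7y] swap r/1=2321/60586: DF=(1 − 2321/60586·(0.955400+0.915100+0.892600+0.866100+0.850600+0.810900))/(1+2321/60586) = 7679/10000 ≈ 0.767900
step 8 [8y] bond c/1=11/200: DF=(2241983/2000000 − 11/200·(0.955400+0.915100+0.892600+0.866100+0.850600+0.810900+0.767900))/(1+11/200) = 7467/10000 ≈ 0.746700

1 1 4777/5000
2 2 9151/10000
3 3 4463/5000
4 4 8661/10000
5 5 4253/5000
6 6 8109/10000
7 7 7679/10000
8 8 7467/10000
DF(7y) = 7679/10000 ≈ 0.767900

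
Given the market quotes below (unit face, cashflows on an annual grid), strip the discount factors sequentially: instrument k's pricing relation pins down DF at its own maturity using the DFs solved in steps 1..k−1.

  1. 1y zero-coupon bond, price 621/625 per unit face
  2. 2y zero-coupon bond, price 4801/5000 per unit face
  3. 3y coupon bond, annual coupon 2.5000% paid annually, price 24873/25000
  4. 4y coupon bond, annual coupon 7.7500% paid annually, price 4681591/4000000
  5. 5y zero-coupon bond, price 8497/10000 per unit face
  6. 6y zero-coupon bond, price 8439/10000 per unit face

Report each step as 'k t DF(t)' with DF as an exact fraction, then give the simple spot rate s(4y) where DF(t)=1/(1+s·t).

1 1 621/625
2 2 4801/5000
3 3 923/1000
4 4 8793/10000
5 5 8497/10000
6 6 8439/10000
s(4y) = (1/(8793/10000) − 1)/(4) = 1207/35172 ≈ 3.4317%

step 1 [1y] zero: DF = P = 621/625 ≈ 0.993600
step 2 [2y] zero: DF = P = 4801/5000 ≈ 0.960200
step 3 [3y] bond c/1=1/40: DF=(24873/25000 − 1/40·(0.993600+0.960200))/(1+1/40) = 923/1000 ≈ 0.923000
step 4 [4y] bond c/1=31/400: DF=(4681591/4000000 − 31/400·(0.993600+0.960200+0.923000))/(1+31/400) = 8793/10000 ≈ 0.879300
step 5 [5y] zero: DF = P = 8497/10000 ≈ 0.849700
step 6 [6y] zero: DF = P = 8439/10000 ≈ 0.843900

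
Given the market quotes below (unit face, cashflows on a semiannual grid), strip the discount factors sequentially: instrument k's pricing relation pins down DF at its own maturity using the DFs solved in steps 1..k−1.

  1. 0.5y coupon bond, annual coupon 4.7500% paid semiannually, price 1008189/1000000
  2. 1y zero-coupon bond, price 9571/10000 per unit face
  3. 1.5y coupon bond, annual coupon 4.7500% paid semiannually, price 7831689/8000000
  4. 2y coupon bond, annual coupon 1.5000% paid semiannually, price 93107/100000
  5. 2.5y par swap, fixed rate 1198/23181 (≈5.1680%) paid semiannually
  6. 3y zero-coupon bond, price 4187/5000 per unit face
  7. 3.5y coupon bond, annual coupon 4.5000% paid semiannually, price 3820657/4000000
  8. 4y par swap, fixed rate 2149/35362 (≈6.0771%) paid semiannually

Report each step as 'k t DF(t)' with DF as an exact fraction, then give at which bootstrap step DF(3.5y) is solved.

1 1/2 1231/1250
2 1 9571/10000
3 3/2 1139/1250
4 2 9029/10000
5 5/2 4401/5000
6 3 4187/5000
7 7/2 8137/10000
8 4 7851/10000
DF(3.5y) is solved at step 7

step 1 [0.5y] bond c/2=19/800: DF=(1008189/1000000 − 19/800·(0))/(1+19/800) = 1231/1250 ≈ 0.984800
step 2 [1y] zero: DF = P = 9571/10000 ≈ 0.957100
step 3 [1.5y] bond c/2=19/800: DF=(7831689/8000000 − 19/800·(0.984800+0.957100))/(1+19/800) = 1139/1250 ≈ 0.911200
step 4 [2y] bond c/2=3/400: DF=(93107/100000 − 3/400·(0.984800+0.957100+0.911200))/(1+3/400) = 9029/10000 ≈ 0.902900
step 5 [2.5y] swap r/2=599/23181: DF=(1 − 599/23181·(0.984800+0.957100+0.911200+0.902900))/(1+599/23181) = 4401/5000 ≈ 0.880200
step 6 [3y] zero: DF = P = 4187/5000 ≈ 0.837400
step 7 [3.5y] bond c/2=9/400: DF=(3820657/4000000 − 9/400·(0.984800+0.957100+0.911200+0.902900+0.880200+0.837400))/(1+9/400) = 8137/10000 ≈ 0.813700
step 8 [4y] swap r/2=2149/70724: DF=(1 − 2149/70724·(0.984800+0.957100+0.911200+0.902900+0.880200+0.837400+0.813700))/(1+2149/70724) = 7851/10000 ≈ 0.785100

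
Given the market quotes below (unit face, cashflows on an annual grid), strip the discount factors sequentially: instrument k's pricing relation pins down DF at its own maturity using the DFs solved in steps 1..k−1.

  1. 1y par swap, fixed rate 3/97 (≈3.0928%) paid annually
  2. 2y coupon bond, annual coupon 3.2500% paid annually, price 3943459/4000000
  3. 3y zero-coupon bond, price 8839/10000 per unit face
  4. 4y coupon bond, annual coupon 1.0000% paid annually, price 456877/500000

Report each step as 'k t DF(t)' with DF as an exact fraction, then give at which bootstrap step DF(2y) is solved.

step 1 [1y] swap r/1=3/97: DF=(1 − 3/97·(0))/(1+3/97) = 97/100 ≈ 0.970000
step 2 [2y] bond c/1=13/400: DF=(3943459/4000000 − 13/400·(0.970000))/(1+13/400) = 9243/10000 ≈ 0.924300
step 3 [3y] zero: DF = P = 8839/10000 ≈ 0.883900
step 4 [4y] bond c/1=1/100: DF=(456877/500000 − 1/100·(0.970000+0.924300+0.883900))/(1+1/100) = 2193/2500 ≈ 0.877200

1 1 97/100
2 2 9243/10000
3 3 8839/10000
4 4 2193/2500
DF(2y) is solved at step 2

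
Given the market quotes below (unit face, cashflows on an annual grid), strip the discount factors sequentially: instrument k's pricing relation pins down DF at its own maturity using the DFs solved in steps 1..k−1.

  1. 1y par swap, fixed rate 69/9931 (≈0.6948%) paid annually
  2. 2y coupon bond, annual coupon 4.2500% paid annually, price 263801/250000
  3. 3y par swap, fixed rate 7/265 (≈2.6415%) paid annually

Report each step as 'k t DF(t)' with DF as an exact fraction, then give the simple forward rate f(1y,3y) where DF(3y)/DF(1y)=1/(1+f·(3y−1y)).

1 1 9931/10000
2 2 9717/10000
3 3 9237/10000
f(1y,3y) = ((9931/10000)/(9237/10000) − 1)/(2) = 347/9237 ≈ 3.7566%

step 1 [1y] swap r/1=69/9931: DF=(1 − 69/9931·(0))/(1+69/9931) = 9931/10000 ≈ 0.993100
step 2 [2y] bond c/1=17/400: DF=(263801/250000 − 17/400·(0.993100))/(1+17/400) = 9717/10000 ≈ 0.971700
step 3 [3y] swap r/1=7/265: DF=(1 − 7/265·(0.993100+0.971700))/(1+7/265) = 9237/10000 ≈ 0.923700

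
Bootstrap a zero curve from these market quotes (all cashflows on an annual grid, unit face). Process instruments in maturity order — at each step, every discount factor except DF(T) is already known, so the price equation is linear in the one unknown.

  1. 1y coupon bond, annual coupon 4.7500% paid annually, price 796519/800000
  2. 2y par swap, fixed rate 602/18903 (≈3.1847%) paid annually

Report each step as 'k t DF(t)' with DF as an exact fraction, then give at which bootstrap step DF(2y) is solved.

1 1 1901/2000
2 2 4699/5000
DF(2y) is solved at step 2

step 1 [1y] bond c/1=19/400: DF=(796519/800000 − 19/400·(0))/(1+19/400) = 1901/2000 ≈ 0.950500
step 2 [2y] swap r/1=602/18903: DF=(1 − 602/18903·(0.950500))/(1+602/18903) = 4699/5000 ≈ 0.939800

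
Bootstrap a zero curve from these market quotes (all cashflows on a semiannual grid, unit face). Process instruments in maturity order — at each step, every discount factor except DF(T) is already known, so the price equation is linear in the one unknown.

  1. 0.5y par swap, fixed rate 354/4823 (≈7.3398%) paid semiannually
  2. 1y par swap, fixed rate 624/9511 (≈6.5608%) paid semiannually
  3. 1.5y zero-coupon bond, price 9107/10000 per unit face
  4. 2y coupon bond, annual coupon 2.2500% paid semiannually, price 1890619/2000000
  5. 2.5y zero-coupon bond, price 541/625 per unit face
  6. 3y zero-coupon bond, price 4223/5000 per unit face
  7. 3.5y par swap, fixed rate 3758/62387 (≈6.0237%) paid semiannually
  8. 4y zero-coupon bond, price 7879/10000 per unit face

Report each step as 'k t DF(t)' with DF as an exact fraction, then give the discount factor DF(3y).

step 1 [0.5y] swap r/2=177/4823: DF=(1 − 177/4823·(0))/(1+177/4823) = 4823/5000 ≈ 0.964600
step 2 [1y] swap r/2=312/9511: DF=(1 − 312/9511·(0.964600))/(1+312/9511) = 586/625 ≈ 0.937600
step 3 [1.5y] zero: DF = P = 9107/10000 ≈ 0.910700
step 4 [2y] bond c/2=9/800: DF=(1890619/2000000 − 9/800·(0.964600+0.937600+0.910700))/(1+9/800) = 1807/2000 ≈ 0.903500
step 5 [2.5y] zero: DF = P = 541/625 ≈ 0.865600
step 6 [3y] zero: DF = P = 4223/5000 ≈ 0.844600
step 7 [3.5y] swap r/2=1879/62387: DF=(1 − 1879/62387·(0.964600+0.937600+0.910700+0.903500+0.865600+0.844600))/(1+1879/62387) = 8121/10000 ≈ 0.812100
step 8 [4y] zero: DF = P = 7879/10000 ≈ 0.787900

1 1/2 4823/5000
2 1 586/625
3 3/2 9107/10000
4 2 1807/2000
5 5/2 541/625
6 3 4223/5000
7 7/2 8121/10000
8 4 7879/10000
DF(3y) = 4223/5000 ≈ 0.844600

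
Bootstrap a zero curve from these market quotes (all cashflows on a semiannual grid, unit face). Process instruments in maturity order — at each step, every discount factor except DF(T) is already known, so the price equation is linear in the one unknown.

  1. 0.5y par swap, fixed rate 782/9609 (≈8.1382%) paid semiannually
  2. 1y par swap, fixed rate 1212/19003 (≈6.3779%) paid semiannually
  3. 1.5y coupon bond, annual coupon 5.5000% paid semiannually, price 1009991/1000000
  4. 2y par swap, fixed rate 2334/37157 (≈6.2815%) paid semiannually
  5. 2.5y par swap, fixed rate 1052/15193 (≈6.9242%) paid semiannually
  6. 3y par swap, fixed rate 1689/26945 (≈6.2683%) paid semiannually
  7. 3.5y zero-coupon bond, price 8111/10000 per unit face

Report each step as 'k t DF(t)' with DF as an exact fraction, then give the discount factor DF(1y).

step 1 [0.5y] swap r/2=391/9609: DF=(1 − 391/9609·(0))/(1+391/9609) = 9609/10000 ≈ 0.960900
step 2 [1y] swap r/2=606/19003: DF=(1 − 606/19003·(0.960900))/(1+606/19003) = 4697/5000 ≈ 0.939400
step 3 [1.5y] bond c/2=11/400: DF=(1009991/1000000 − 11/400·(0.960900+0.939400))/(1+11/400) = 9321/10000 ≈ 0.932100
step 4 [2y] swap r/2=1167/37157: DF=(1 − 1167/37157·(0.960900+0.939400+0.932100))/(1+1167/37157) = 8833/10000 ≈ 0.883300
step 5 [2.5y] swap r/2=526/15193: DF=(1 − 526/15193·(0.960900+0.939400+0.932100+0.883300))/(1+526/15193) = 4211/5000 ≈ 0.842200
step 6 [3y] swap r/2=1689/53890: DF=(1 − 1689/53890·(0.960900+0.939400+0.932100+0.883300+0.842200))/(1+1689/53890) = 8311/10000 ≈ 0.831100
step 7 [3.5y] zero: DF = P = 8111/10000 ≈ 0.811100

1 1/2 9609/10000
2 1 4697/5000
3 3/2 9321/10000
4 2 8833/10000
5 5/2 4211/5000
6 3 8311/10000
7 7/2 8111/10000
DF(1y) = 4697/5000 ≈ 0.939400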